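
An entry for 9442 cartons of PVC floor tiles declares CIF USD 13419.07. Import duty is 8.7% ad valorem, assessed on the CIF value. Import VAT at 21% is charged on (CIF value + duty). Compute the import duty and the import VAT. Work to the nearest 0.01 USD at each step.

Import duty = 13419.07 × 8.7% = 1167.46
VAT base = CIF + duty = 13419.07 + 1167.46 = 14586.53
Import VAT = 14586.53 × 21% = 3063.17

Import duty: USD 1167.46; import VAT: USD 3063.17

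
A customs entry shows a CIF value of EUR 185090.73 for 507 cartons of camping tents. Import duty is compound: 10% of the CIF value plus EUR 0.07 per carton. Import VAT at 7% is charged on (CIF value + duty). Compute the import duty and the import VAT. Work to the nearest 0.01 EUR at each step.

Import duty: EUR 18544.56; import VAT: EUR 14254.47

Ad valorem component: 185090.73 × 10% = 18509.07
Specific component: 507 × 0.07 = 35.49
Import duty = 18509.07 + 35.49 = 18544.56
VAT base = CIF + duty = 185090.73 + 18544.56 = 203635.29
Import VAT = 203635.29 × 7% = 14254.47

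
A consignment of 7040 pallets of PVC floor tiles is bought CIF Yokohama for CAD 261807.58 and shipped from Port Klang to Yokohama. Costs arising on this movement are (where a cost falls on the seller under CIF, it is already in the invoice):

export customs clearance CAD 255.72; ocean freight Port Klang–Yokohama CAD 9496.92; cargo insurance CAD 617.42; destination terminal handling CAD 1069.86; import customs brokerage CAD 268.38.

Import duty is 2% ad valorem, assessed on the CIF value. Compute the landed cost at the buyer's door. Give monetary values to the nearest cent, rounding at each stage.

Total landed cost: CAD 268381.97

CIF: the seller pays costs through ocean freight and marine insurance to the destination port.
Already in the invoice (seller's account under CIF): export clearance, freight, insurance — exclude.
The CIF price already equals the CIF value: 261807.58
Import duty = 261807.58 × 2% = 5236.15
Buyer bears: destination terminal 1069.86 + brokerage 268.38 + duty 5236.15 = 6574.39
Landed cost = invoice 261807.58 + 6574.39 = 268381.97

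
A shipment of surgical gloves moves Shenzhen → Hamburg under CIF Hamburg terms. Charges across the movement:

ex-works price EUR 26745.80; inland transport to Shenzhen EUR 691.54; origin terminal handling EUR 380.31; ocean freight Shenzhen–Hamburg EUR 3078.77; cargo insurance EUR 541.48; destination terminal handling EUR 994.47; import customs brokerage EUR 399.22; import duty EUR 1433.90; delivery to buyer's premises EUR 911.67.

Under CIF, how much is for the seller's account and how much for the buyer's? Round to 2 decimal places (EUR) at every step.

Seller: EUR 31437.90; buyer: EUR 3739.26

CIF: the seller pays costs through ocean freight and marine insurance to the destination port.
Seller's account: goods 26745.80 + inland to port 691.54 + origin terminal 380.31 + freight 3078.77 + insurance 541.48 = 31437.90
Buyer's account: destination terminal 994.47 + brokerage 399.22 + duty 1433.90 + delivery 911.67 = 3739.26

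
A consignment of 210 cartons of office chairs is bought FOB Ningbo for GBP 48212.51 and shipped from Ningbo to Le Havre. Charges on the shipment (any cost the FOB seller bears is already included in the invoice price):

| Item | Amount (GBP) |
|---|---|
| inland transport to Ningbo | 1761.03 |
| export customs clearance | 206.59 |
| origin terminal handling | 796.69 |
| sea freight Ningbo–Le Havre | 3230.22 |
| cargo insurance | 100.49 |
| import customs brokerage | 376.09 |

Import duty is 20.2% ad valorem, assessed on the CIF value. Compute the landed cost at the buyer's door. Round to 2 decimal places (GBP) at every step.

FOB: the seller bears costs until goods are on board at the origin port; the buyer bears freight, insurance and all costs thereafter.
Already in the invoice (seller's account under FOB): inland to port, export clearance, origin terminal — exclude.
CIF value = FOB price + freight + insurance = 48212.51 + 3230.22 + 100.49 = 51543.22
Import duty = 51543.22 × 20.2% = 10411.73
Buyer bears: freight 3230.22 + insurance 100.49 + brokerage 376.09 + duty 10411.73 = 14118.53
Landed cost = invoice 48212.51 + 14118.53 = 62331.04

Total landed cost: GBP 62331.04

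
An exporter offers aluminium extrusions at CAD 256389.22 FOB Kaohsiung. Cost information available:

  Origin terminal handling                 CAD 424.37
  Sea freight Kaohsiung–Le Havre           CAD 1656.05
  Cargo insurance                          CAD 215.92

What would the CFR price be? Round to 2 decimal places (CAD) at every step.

Not relevant to the conversion: origin terminal — on the seller under both FOB and CFR; already in the FOB price and stays in the CFR price. insurance — on the buyer under both terms; not part of either seller's price.
From FOB to CFR, the seller additionally bears: freight.
CFR price = 256389.22 + 1656.05 = 258045.27

CFR price: CAD 258045.27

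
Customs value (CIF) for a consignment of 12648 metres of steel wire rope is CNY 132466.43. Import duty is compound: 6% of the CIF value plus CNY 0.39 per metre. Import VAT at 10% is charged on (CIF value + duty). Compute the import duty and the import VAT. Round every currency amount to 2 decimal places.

Ad valorem component: 132466.43 × 6% = 7947.99
Specific component: 12648 × 0.39 = 4932.72
Import duty = 7947.99 + 4932.72 = 12880.71
VAT base = CIF + duty = 132466.43 + 12880.71 = 145347.14
Import VAT = 145347.14 × 10% = 14534.71

Import duty: CNY 12880.71; import VAT: CNY 14534.71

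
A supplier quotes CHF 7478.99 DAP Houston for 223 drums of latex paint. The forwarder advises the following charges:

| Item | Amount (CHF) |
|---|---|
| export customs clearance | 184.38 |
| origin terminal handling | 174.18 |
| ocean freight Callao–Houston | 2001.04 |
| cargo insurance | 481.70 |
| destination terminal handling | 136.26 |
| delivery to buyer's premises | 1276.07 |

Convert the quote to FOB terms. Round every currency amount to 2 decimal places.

FOB price: CHF 3583.92

Not relevant to the conversion: export clearance, origin terminal — on the seller under both DAP and FOB; already in the DAP price and stays in the FOB price.
From DAP to FOB, the seller no longer bears: freight, insurance, destination terminal, delivery.
FOB price = 7478.99 − 2001.04 − 481.70 − 136.26 − 1276.07 = 3583.92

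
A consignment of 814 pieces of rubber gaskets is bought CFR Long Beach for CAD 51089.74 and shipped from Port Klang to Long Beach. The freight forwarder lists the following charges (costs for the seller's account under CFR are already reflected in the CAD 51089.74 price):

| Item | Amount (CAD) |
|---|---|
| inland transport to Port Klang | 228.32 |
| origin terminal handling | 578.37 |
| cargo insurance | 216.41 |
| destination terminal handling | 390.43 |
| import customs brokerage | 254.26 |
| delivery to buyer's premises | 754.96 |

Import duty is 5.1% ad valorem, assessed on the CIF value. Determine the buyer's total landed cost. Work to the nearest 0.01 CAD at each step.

CFR: the seller pays costs through ocean freight to the destination port, but not insurance.
Already in the invoice (seller's account under CFR): inland to port, origin terminal — exclude.
CIF value = CFR price + insurance = 51089.74 + 216.41 = 51306.15
Import duty = 51306.15 × 5.1% = 2616.61
Buyer bears: insurance 216.41 + destination terminal 390.43 + brokerage 254.26 + delivery 754.96 + duty 2616.61 = 4232.67
Landed cost = invoice 51089.74 + 4232.67 = 55322.41

Total landed cost: CAD 55322.41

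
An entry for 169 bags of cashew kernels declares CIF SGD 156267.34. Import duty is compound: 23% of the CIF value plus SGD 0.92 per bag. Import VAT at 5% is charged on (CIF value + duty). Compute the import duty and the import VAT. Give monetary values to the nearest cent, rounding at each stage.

Ad valorem component: 156267.34 × 23% = 35941.49
Specific component: 169 × 0.92 = 155.48
Import duty = 35941.49 + 155.48 = 36096.97
VAT base = CIF + duty = 156267.34 + 36096.97 = 192364.31
Import VAT = 192364.31 × 5% = 9618.22

Import duty: SGD 36096.97; import VAT: SGD 9618.22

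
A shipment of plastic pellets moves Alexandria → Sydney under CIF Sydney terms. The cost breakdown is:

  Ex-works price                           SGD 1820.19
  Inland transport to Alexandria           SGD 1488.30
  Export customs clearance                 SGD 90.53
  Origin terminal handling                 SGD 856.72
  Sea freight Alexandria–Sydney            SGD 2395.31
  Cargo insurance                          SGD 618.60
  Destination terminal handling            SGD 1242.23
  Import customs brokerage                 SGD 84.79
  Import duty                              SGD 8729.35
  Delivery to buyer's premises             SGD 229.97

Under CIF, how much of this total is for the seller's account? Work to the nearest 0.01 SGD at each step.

Seller's account: SGD 7269.65

CIF: the seller pays costs through ocean freight and marine insurance to the destination port.
Seller's account: goods 1820.19 + inland to port 1488.30 + export clearance 90.53 + origin terminal 856.72 + freight 2395.31 + insurance 618.60 = 7269.65
Buyer's account: destination terminal 1242.23 + brokerage 84.79 + duty 8729.35 + delivery 229.97 = 10286.34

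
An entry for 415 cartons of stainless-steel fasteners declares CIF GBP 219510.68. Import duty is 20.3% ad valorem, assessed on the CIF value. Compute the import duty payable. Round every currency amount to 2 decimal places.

Import duty = 219510.68 × 20.3% = 44560.67

Import duty: GBP 44560.67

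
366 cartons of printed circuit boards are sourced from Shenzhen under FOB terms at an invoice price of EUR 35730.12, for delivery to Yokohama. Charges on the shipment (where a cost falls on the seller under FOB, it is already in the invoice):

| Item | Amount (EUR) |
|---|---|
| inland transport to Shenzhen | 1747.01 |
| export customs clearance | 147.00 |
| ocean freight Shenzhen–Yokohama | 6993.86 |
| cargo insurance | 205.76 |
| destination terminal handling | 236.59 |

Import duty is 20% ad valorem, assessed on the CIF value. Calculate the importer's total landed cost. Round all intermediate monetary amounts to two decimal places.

Total landed cost: EUR 51752.28

FOB: the seller bears costs until goods are on board at the origin port; the buyer bears freight, insurance and all costs thereafter.
Already in the invoice (seller's account under FOB): inland to port, export clearance — exclude.
CIF value = FOB price + freight + insurance = 35730.12 + 6993.86 + 205.76 = 42929.74
Import duty = 42929.74 × 20% = 8585.95
Buyer bears: freight 6993.86 + insurance 205.76 + destination terminal 236.59 + duty 8585.95 = 16022.16
Landed cost = invoice 35730.12 + 16022.16 = 51752.28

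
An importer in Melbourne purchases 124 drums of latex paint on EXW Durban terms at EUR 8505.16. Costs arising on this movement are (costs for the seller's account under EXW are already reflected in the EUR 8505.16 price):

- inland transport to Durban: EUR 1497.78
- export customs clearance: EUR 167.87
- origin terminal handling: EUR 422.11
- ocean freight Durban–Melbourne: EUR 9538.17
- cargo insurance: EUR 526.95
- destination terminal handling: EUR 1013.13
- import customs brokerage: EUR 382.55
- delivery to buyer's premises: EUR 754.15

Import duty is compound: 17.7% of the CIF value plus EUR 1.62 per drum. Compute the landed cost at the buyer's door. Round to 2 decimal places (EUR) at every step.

Total landed cost: EUR 26665.22

EXW: the seller makes goods available at their premises; the buyer bears all onward costs.
CIF value = EXW price + inland to port + export clearance + origin terminal + freight + insurance = 8505.16 + 1497.78 + 167.87 + 422.11 + 9538.17 + 526.95 = 20658.04
Ad valorem component: 20658.04 × 17.7% = 3656.47
Specific component: 124 × 1.62 = 200.88
Import duty = 3656.47 + 200.88 = 3857.35
Buyer bears: inland to port 1497.78 + export clearance 167.87 + origin terminal 422.11 + freight 9538.17 + insurance 526.95 + destination terminal 1013.13 + brokerage 382.55 + delivery 754.15 + duty 3857.35 = 18160.06
Landed cost = invoice 8505.16 + 18160.06 = 26665.22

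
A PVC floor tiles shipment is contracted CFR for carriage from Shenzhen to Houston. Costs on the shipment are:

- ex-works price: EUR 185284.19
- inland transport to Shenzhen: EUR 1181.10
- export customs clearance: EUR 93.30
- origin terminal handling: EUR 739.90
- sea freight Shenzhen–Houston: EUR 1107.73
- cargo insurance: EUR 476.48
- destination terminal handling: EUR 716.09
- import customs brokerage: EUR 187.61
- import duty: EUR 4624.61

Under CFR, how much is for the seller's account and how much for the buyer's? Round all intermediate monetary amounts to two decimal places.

CFR: the seller pays costs through ocean freight to the destination port, but not insurance.
Seller's account: goods 185284.19 + inland to port 1181.10 + export clearance 93.30 + origin terminal 739.90 + freight 1107.73 = 188406.22
Buyer's account: insurance 476.48 + destination terminal 716.09 + brokerage 187.61 + duty 4624.61 = 6004.79

Seller: EUR 188406.22; buyer: EUR 6004.79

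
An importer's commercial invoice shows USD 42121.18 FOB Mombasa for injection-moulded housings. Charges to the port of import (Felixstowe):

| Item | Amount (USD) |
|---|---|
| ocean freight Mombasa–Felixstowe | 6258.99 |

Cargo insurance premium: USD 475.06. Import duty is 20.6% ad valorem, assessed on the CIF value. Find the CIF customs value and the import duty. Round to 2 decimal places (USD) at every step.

CIF value: USD 48855.23; import duty: USD 10064.18

CIF = FOB price + freight + insurance
CIF = 42121.18 + 6258.99 + 475.06 = 48855.23
Import duty = 48855.23 × 20.6% = 10064.18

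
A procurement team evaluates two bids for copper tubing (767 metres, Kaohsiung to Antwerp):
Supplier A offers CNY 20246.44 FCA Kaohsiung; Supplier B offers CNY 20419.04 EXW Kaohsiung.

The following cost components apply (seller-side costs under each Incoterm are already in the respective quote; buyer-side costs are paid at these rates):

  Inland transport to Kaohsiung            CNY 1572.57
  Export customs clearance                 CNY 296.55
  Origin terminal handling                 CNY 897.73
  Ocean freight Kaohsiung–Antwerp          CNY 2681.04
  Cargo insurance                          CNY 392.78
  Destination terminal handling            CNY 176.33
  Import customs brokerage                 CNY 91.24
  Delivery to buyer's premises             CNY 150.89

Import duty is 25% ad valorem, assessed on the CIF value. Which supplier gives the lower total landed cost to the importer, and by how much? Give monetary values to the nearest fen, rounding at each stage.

Supplier A (FCA):
CIF value = FCA price + origin terminal + freight + insurance = 20246.44 + 897.73 + 2681.04 + 392.78 = 24217.99
Import duty = 24217.99 × 25% = 6054.50
Buyer bears (A): 897.73 + 2681.04 + 392.78 + 176.33 + 91.24 + 150.89 = 4390.01
Landed cost (A) = invoice 20246.44 + 4390.01 + duty 6054.50 = 30690.95
Supplier B (EXW):
CIF value = EXW price + inland to port + export clearance + origin terminal + freight + insurance = 20419.04 + 1572.57 + 296.55 + 897.73 + 2681.04 + 392.78 = 26259.71
Import duty = 26259.71 × 25% = 6564.93
Buyer bears (B): 1572.57 + 296.55 + 897.73 + 2681.04 + 392.78 + 176.33 + 91.24 + 150.89 = 6259.13
Landed cost (B) = invoice 20419.04 + 6259.13 + duty 6564.93 = 33243.10
Difference = |30690.95 − 33243.10| = 2552.15

Supplier A is cheaper by CNY 2552.15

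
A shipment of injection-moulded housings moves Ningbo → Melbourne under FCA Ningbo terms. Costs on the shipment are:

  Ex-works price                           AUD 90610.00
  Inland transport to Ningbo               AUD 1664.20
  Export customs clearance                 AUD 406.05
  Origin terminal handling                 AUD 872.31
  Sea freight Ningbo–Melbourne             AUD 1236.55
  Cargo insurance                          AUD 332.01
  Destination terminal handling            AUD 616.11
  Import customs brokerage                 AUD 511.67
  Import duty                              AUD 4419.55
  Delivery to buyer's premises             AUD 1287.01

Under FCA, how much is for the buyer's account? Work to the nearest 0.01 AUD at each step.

Buyer's account: AUD 9275.21

FCA: the seller delivers export-cleared goods to the carrier; the buyer bears costs from that point.
Seller's account: goods 90610.00 + inland to port 1664.20 + export clearance 406.05 = 92680.25
Buyer's account: origin terminal 872.31 + freight 1236.55 + insurance 332.01 + destination terminal 616.11 + brokerage 511.67 + duty 4419.55 + delivery 1287.01 = 9275.21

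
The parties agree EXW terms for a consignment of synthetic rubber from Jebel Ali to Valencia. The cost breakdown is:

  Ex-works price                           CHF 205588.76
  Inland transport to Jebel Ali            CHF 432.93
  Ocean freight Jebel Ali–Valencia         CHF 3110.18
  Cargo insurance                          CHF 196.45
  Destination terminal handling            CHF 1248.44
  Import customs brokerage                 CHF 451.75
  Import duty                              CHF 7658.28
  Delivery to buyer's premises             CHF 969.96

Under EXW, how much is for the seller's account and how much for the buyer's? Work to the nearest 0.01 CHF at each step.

EXW: the seller makes goods available at their premises; the buyer bears all onward costs.
Seller's account: goods 205588.76 = 205588.76
Buyer's account: inland to port 432.93 + freight 3110.18 + insurance 196.45 + destination terminal 1248.44 + brokerage 451.75 + duty 7658.28 + delivery 969.96 = 14067.99

Seller: CHF 205588.76; buyer: CHF 14067.99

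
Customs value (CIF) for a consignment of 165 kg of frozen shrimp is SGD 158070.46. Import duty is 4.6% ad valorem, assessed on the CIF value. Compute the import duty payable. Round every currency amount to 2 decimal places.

Import duty = 158070.46 × 4.6% = 7271.24

Import duty: SGD 7271.24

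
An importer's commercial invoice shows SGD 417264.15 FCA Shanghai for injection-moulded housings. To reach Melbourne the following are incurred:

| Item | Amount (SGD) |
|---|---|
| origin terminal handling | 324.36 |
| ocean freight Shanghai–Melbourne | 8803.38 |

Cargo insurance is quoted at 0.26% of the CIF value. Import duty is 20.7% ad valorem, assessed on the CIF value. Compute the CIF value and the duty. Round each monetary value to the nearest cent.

CIF value: SGD 427503.40; import duty: SGD 88493.20

Let C be the CIF value. C = FCA price + pre-shipment costs + freight + 0.26% × C
C − 0.26% × C = 417264.15 + 324.36 + 8803.38
0.9974 × C = 426391.89
C = 426391.89 / 0.9974 = 427503.40
Insurance premium = 0.26% × 427503.40 = 1111.51
Import duty = 427503.40 × 20.7% = 88493.20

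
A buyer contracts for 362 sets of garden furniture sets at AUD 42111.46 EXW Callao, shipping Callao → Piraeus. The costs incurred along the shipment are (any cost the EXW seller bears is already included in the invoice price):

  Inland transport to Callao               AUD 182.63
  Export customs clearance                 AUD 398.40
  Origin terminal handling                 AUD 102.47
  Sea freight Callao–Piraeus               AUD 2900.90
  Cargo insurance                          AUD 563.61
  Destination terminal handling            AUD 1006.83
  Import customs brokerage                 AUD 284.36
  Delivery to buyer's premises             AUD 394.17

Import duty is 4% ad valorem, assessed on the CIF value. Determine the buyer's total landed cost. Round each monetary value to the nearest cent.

Total landed cost: AUD 49795.21

EXW: the seller makes goods available at their premises; the buyer bears all onward costs.
CIF value = EXW price + inland to port + export clearance + origin terminal + freight + insurance = 42111.46 + 182.63 + 398.40 + 102.47 + 2900.90 + 563.61 = 46259.47
Import duty = 46259.47 × 4% = 1850.38
Buyer bears: inland to port 182.63 + export clearance 398.40 + origin terminal 102.47 + freight 2900.90 + insurance 563.61 + destination terminal 1006.83 + brokerage 284.36 + delivery 394.17 + duty 1850.38 = 7683.75
Landed cost = invoice 42111.46 + 7683.75 = 49795.21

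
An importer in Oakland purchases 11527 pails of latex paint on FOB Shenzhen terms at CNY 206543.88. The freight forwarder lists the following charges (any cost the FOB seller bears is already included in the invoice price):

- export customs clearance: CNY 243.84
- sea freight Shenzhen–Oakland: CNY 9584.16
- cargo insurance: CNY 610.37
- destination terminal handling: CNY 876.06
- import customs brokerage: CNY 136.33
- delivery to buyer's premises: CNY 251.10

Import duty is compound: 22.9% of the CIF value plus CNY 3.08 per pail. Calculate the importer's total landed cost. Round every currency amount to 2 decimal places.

FOB: the seller bears costs until goods are on board at the origin port; the buyer bears freight, insurance and all costs thereafter.
Already in the invoice (seller's account under FOB): export clearance — exclude.
CIF value = FOB price + freight + insurance = 206543.88 + 9584.16 + 610.37 = 216738.41
Ad valorem component: 216738.41 × 22.9% = 49633.10
Specific component: 11527 × 3.08 = 35503.16
Import duty = 49633.10 + 35503.16 = 85136.26
Buyer bears: freight 9584.16 + insurance 610.37 + destination terminal 876.06 + brokerage 136.33 + delivery 251.10 + duty 85136.26 = 96594.28
Landed cost = invoice 206543.88 + 96594.28 = 303138.16

Total landed cost: CNY 303138.16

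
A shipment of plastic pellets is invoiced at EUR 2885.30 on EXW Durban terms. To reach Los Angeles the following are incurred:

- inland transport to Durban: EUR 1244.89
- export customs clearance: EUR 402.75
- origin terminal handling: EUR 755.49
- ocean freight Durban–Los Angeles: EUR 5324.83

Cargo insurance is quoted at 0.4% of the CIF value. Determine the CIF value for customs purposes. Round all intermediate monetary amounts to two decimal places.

Let C be the CIF value. C = EXW price + pre-shipment costs + freight + 0.4% × C
C − 0.4% × C = 2885.30 + 1244.89 + 402.75 + 755.49 + 5324.83
0.996 × C = 10613.26
C = 10613.26 / 0.996 = 10655.88
Insurance premium = 0.4% × 10655.88 = 42.62

CIF value: EUR 10655.88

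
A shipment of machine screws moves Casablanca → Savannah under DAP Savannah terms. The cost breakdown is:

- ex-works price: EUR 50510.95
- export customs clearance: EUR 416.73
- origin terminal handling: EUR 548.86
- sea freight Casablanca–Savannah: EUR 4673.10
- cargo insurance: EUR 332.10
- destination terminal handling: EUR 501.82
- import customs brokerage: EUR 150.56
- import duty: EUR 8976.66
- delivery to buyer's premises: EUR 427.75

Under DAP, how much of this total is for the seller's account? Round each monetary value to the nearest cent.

Seller's account: EUR 57411.31

DAP: the seller bears all costs to the named destination except import duty and clearance.
Seller's account: goods 50510.95 + export clearance 416.73 + origin terminal 548.86 + freight 4673.10 + insurance 332.10 + destination terminal 501.82 + delivery 427.75 = 57411.31
Buyer's account: brokerage 150.56 + duty 8976.66 = 9127.22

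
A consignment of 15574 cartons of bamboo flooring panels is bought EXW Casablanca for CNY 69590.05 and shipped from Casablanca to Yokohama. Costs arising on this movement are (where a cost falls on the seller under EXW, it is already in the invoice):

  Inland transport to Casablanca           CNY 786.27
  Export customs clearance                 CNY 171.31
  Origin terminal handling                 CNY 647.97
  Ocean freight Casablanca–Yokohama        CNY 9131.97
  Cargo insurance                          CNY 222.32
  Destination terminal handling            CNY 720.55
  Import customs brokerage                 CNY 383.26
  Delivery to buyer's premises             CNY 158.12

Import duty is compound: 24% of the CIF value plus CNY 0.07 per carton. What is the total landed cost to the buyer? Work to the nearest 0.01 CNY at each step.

EXW: the seller makes goods available at their premises; the buyer bears all onward costs.
CIF value = EXW price + inland to port + export clearance + origin terminal + freight + insurance = 69590.05 + 786.27 + 171.31 + 647.97 + 9131.97 + 222.32 = 80549.89
Ad valorem component: 80549.89 × 24% = 19331.97
Specific component: 15574 × 0.07 = 1090.18
Import duty = 19331.97 + 1090.18 = 20422.15
Buyer bears: inland to port 786.27 + export clearance 171.31 + origin terminal 647.97 + freight 9131.97 + insurance 222.32 + destination terminal 720.55 + brokerage 383.26 + delivery 158.12 + duty 20422.15 = 32643.92
Landed cost = invoice 69590.05 + 32643.92 = 102233.97

Total landed cost: CNY 102233.97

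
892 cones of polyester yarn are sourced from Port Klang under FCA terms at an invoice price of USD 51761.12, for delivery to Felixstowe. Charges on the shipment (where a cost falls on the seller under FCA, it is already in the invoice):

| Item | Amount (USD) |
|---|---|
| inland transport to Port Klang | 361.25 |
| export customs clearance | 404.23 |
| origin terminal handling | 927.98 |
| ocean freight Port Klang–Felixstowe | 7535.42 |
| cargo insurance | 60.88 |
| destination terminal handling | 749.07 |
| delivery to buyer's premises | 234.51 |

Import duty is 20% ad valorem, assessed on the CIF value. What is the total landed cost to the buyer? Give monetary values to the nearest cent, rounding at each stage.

FCA: the seller delivers export-cleared goods to the carrier; the buyer bears costs from that point.
Already in the invoice (seller's account under FCA): inland to port, export clearance — exclude.
CIF value = FCA price + origin terminal + freight + insurance = 51761.12 + 927.98 + 7535.42 + 60.88 = 60285.40
Import duty = 60285.40 × 20% = 12057.08
Buyer bears: origin terminal 927.98 + freight 7535.42 + insurance 60.88 + destination terminal 749.07 + delivery 234.51 + duty 12057.08 = 21564.94
Landed cost = invoice 51761.12 + 21564.94 = 73326.06

Total landed cost: USD 73326.06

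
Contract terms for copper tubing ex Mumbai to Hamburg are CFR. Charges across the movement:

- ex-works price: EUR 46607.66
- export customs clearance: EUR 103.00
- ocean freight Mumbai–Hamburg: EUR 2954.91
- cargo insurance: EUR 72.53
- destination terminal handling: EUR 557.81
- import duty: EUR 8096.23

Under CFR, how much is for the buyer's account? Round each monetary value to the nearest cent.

Buyer's account: EUR 8726.57

CFR: the seller pays costs through ocean freight to the destination port, but not insurance.
Seller's account: goods 46607.66 + export clearance 103.00 + freight 2954.91 = 49665.57
Buyer's account: insurance 72.53 + destination terminal 557.81 + duty 8096.23 = 8726.57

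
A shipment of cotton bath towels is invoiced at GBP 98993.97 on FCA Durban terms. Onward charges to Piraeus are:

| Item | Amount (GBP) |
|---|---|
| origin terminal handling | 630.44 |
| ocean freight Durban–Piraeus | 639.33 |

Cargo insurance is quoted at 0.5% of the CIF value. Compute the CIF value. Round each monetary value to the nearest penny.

Let C be the CIF value. C = FCA price + pre-shipment costs + freight + 0.5% × C
C − 0.5% × C = 98993.97 + 630.44 + 639.33
0.995 × C = 100263.74
C = 100263.74 / 0.995 = 100767.58
Insurance premium = 0.5% × 100767.58 = 503.84

CIF value: GBP 100767.58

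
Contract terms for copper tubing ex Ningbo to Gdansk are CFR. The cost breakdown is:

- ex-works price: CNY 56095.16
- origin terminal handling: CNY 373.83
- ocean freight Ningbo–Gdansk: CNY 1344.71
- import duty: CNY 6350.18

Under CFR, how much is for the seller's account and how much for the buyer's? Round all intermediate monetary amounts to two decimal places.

CFR: the seller pays costs through ocean freight to the destination port, but not insurance.
Seller's account: goods 56095.16 + origin terminal 373.83 + freight 1344.71 = 57813.70
Buyer's account: duty 6350.18 = 6350.18

Seller: CNY 57813.70; buyer: CNY 6350.18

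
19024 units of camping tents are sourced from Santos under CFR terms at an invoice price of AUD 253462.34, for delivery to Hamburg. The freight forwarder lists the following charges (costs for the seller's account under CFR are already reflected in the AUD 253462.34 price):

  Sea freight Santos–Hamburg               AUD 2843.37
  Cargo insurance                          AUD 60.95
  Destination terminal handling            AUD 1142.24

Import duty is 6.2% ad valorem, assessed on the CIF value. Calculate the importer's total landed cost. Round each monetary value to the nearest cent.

Total landed cost: AUD 270383.97

CFR: the seller pays costs through ocean freight to the destination port, but not insurance.
Already in the invoice (seller's account under CFR): freight — exclude.
CIF value = CFR price + insurance = 253462.34 + 60.95 = 253523.29
Import duty = 253523.29 × 6.2% = 15718.44
Buyer bears: insurance 60.95 + destination terminal 1142.24 + duty 15718.44 = 16921.63
Landed cost = invoice 253462.34 + 16921.63 = 270383.97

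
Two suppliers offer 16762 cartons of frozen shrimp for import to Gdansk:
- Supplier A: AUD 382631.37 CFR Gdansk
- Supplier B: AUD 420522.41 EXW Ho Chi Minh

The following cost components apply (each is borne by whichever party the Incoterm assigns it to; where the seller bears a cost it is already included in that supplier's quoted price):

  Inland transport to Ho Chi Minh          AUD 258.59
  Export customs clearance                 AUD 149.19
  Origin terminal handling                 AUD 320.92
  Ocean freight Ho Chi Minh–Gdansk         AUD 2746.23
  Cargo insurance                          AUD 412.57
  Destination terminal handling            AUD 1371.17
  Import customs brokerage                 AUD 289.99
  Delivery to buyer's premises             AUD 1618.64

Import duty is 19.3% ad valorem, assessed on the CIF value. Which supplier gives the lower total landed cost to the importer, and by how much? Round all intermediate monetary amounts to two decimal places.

Supplier A (CFR):
CIF value = CFR price + insurance = 382631.37 + 412.57 = 383043.94
Import duty = 383043.94 × 19.3% = 73927.48
Buyer bears (A): 412.57 + 1371.17 + 289.99 + 1618.64 = 3692.37
Landed cost (A) = invoice 382631.37 + 3692.37 + duty 73927.48 = 460251.22
Supplier B (EXW):
CIF value = EXW price + inland to port + export clearance + origin terminal + freight + insurance = 420522.41 + 258.59 + 149.19 + 320.92 + 2746.23 + 412.57 = 424409.91
Import duty = 424409.91 × 19.3% = 81911.11
Buyer bears (B): 258.59 + 149.19 + 320.92 + 2746.23 + 412.57 + 1371.17 + 289.99 + 1618.64 = 7167.30
Landed cost (B) = invoice 420522.41 + 7167.30 + duty 81911.11 = 509600.82
Difference = |460251.22 − 509600.82| = 49349.60

Supplier A is cheaper by AUD 49349.60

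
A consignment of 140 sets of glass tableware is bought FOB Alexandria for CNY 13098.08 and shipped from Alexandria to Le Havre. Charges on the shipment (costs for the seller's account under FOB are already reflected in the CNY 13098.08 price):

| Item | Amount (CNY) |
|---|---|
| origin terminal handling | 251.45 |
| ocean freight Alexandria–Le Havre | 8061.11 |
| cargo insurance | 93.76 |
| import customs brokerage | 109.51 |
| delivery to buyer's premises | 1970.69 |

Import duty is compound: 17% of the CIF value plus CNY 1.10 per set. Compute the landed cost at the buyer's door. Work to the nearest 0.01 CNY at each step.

FOB: the seller bears costs until goods are on board at the origin port; the buyer bears freight, insurance and all costs thereafter.
Already in the invoice (seller's account under FOB): origin terminal — exclude.
CIF value = FOB price + freight + insurance = 13098.08 + 8061.11 + 93.76 = 21252.95
Ad valorem component: 21252.95 × 17% = 3613.00
Specific component: 140 × 1.10 = 154.00
Import duty = 3613.00 + 154.00 = 3767.00
Buyer bears: freight 8061.11 + insurance 93.76 + brokerage 109.51 + delivery 1970.69 + duty 3767.00 = 14002.07
Landed cost = invoice 13098.08 + 14002.07 = 27100.15

Total landed cost: CNY 27100.15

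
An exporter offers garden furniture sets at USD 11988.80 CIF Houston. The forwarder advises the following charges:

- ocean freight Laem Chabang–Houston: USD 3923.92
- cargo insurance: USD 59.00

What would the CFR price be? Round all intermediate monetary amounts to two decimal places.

CFR price: USD 11929.80

Not relevant to the conversion: freight — on the seller under both CIF and CFR; already in the CIF price and stays in the CFR price.
From CIF to CFR, the seller no longer bears: insurance.
CFR price = 11988.80 − 59.00 = 11929.80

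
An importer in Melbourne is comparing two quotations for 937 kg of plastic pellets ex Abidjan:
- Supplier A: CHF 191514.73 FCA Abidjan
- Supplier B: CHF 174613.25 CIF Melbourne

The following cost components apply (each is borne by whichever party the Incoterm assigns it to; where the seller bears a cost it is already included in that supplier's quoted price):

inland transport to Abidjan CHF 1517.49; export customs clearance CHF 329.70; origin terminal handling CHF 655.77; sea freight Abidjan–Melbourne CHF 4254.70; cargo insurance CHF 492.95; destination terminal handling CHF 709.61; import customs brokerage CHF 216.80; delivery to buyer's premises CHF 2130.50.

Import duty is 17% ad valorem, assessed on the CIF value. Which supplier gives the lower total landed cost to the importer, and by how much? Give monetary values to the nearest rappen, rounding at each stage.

Supplier B is cheaper by CHF 26096.74

Supplier A (FCA):
CIF value = FCA price + origin terminal + freight + insurance = 191514.73 + 655.77 + 4254.70 + 492.95 = 196918.15
Import duty = 196918.15 × 17% = 33476.09
Buyer bears (A): 655.77 + 4254.70 + 492.95 + 709.61 + 216.80 + 2130.50 = 8460.33
Landed cost (A) = invoice 191514.73 + 8460.33 + duty 33476.09 = 233451.15
Supplier B (CIF):
The CIF price already equals the CIF value: 174613.25
Import duty = 174613.25 × 17% = 29684.25
Buyer bears (B): 709.61 + 216.80 + 2130.50 = 3056.91
Landed cost (B) = invoice 174613.25 + 3056.91 + duty 29684.25 = 207354.41
Difference = |233451.15 − 207354.41| = 26096.74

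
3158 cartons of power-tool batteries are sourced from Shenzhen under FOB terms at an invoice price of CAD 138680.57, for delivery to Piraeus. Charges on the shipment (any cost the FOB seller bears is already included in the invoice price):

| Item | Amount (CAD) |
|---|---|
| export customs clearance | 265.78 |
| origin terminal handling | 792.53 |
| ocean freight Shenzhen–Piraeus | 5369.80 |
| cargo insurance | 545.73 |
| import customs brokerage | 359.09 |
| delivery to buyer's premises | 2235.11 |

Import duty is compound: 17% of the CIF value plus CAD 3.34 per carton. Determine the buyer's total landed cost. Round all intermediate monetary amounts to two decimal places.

Total landed cost: CAD 182319.36

FOB: the seller bears costs until goods are on board at the origin port; the buyer bears freight, insurance and all costs thereafter.
Already in the invoice (seller's account under FOB): export clearance, origin terminal — exclude.
CIF value = FOB price + freight + insurance = 138680.57 + 5369.80 + 545.73 = 144596.10
Ad valorem component: 144596.10 × 17% = 24581.34
Specific component: 3158 × 3.34 = 10547.72
Import duty = 24581.34 + 10547.72 = 35129.06
Buyer bears: freight 5369.80 + insurance 545.73 + brokerage 359.09 + delivery 2235.11 + duty 35129.06 = 43638.79
Landed cost = invoice 138680.57 + 43638.79 = 182319.36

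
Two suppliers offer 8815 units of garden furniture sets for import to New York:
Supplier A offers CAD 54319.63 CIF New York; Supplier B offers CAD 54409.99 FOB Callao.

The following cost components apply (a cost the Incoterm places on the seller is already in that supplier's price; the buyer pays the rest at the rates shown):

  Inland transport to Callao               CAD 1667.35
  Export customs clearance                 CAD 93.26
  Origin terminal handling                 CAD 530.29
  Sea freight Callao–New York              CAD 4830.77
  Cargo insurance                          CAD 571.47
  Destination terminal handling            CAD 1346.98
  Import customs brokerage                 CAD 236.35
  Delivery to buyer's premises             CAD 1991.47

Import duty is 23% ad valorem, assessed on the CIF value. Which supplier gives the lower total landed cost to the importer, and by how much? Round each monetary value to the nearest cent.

Supplier A is cheaper by CAD 6755.90

Supplier A (CIF):
The CIF price already equals the CIF value: 54319.63
Import duty = 54319.63 × 23% = 12493.51
Buyer bears (A): 1346.98 + 236.35 + 1991.47 = 3574.80
Landed cost (A) = invoice 54319.63 + 3574.80 + duty 12493.51 = 70387.94
Supplier B (FOB):
CIF value = FOB price + freight + insurance = 54409.99 + 4830.77 + 571.47 = 59812.23
Import duty = 59812.23 × 23% = 13756.81
Buyer bears (B): 4830.77 + 571.47 + 1346.98 + 236.35 + 1991.47 = 8977.04
Landed cost (B) = invoice 54409.99 + 8977.04 + duty 13756.81 = 77143.84
Difference = |70387.94 − 77143.84| = 6755.90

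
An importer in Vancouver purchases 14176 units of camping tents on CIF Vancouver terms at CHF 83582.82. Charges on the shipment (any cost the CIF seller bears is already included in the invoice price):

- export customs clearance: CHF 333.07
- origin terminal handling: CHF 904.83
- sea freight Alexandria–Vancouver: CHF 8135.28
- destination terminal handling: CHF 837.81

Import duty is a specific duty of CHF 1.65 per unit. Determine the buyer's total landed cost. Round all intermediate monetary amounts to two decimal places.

CIF: the seller pays costs through ocean freight and marine insurance to the destination port.
Already in the invoice (seller's account under CIF): export clearance, origin terminal, freight — exclude.
The CIF price already equals the CIF value: 83582.82
Import duty = 14176 × 1.65 = 23390.40
Buyer bears: destination terminal 837.81 + duty 23390.40 = 24228.21
Landed cost = invoice 83582.82 + 24228.21 = 107811.03

Total landed cost: CHF 107811.03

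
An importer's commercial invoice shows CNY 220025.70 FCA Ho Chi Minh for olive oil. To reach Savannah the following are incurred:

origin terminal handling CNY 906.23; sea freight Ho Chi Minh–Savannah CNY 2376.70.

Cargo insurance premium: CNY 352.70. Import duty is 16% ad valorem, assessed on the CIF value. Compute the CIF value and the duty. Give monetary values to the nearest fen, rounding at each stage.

CIF value: CNY 223661.33; import duty: CNY 35785.81

CIF = FCA price + pre-shipment costs + freight + insurance
CIF = 220025.70 + 906.23 + 2376.70 + 352.70 = 223661.33
Import duty = 223661.33 × 16% = 35785.81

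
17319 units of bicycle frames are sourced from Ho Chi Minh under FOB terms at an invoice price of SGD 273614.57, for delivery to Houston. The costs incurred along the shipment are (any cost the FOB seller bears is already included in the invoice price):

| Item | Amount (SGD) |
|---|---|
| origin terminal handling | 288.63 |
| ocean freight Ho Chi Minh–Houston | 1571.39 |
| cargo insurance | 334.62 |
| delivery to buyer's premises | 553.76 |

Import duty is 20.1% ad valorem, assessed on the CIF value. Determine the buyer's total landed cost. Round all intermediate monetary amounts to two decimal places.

Total landed cost: SGD 331453.98

FOB: the seller bears costs until goods are on board at the origin port; the buyer bears freight, insurance and all costs thereafter.
Already in the invoice (seller's account under FOB): origin terminal — exclude.
CIF value = FOB price + freight + insurance = 273614.57 + 1571.39 + 334.62 = 275520.58
Import duty = 275520.58 × 20.1% = 55379.64
Buyer bears: freight 1571.39 + insurance 334.62 + delivery 553.76 + duty 55379.64 = 57839.41
Landed cost = invoice 273614.57 + 57839.41 = 331453.98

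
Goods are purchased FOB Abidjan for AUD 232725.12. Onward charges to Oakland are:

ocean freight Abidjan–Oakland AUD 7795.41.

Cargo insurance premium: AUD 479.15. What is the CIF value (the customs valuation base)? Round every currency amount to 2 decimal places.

CIF = FOB price + freight + insurance
CIF = 232725.12 + 7795.41 + 479.15 = 240999.68

CIF value: AUD 240999.68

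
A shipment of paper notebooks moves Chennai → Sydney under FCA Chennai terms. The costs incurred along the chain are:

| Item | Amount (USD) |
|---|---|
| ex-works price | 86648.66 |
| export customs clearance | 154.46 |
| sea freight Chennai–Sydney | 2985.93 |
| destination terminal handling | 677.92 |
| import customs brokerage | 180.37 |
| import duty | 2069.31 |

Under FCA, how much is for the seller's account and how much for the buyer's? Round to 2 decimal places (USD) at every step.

Seller: USD 86803.12; buyer: USD 5913.53

FCA: the seller delivers export-cleared goods to the carrier; the buyer bears costs from that point.
Seller's account: goods 86648.66 + export clearance 154.46 = 86803.12
Buyer's account: freight 2985.93 + destination terminal 677.92 + brokerage 180.37 + duty 2069.31 = 5913.53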